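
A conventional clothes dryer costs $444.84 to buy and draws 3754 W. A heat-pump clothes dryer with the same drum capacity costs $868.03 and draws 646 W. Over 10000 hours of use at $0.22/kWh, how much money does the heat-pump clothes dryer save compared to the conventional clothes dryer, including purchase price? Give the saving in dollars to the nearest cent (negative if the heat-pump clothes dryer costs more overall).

$6414.41

conventional clothes dryer: $444.84 + (3754/1000) kW × 10000 h × $0.22 = $444.84 + $8258.8 = $8703.64
heat-pump clothes dryer: $868.03 + (646/1000) kW × 10000 h × $0.22 = $868.03 + $1421.2 = $2289.23
Saving = $8703.64 − $2289.23 = $6414.41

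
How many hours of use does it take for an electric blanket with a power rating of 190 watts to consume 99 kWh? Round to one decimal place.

521.1 h

Hours = 99 kWh ÷ 0.19 kW = 521.1 h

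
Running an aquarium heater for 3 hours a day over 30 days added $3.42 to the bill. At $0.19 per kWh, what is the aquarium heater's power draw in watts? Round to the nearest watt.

200 W

Energy = $3.42 ÷ $0.19/kWh = 18 kWh
Runtime = 3 h/day × 30 days = 90 h
Power = 18 kWh ÷ 90 h = 0.2 kW = 200 W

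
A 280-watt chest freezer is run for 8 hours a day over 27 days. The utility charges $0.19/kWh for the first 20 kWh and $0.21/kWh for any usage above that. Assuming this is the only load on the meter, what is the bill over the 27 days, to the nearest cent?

Runtime = 8 h/day × 27 days = 216 h
Energy = 0.28 kW × 216 h = 60.48 kWh
Tier 1 (0–20 kWh): 20 × $0.19 = $3.8
Above 20 kWh: 40.48 × $0.21 = $8.5008
Bill = $12.30

$12.30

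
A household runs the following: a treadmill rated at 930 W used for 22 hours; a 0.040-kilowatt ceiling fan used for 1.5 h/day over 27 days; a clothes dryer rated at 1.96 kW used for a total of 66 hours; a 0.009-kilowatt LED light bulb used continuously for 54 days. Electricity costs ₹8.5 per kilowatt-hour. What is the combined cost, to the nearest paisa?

₹1386.38

treadmill: 0.93 kW × 22 h = 20.46 kWh
ceiling fan: Runtime = 1.5 h/day × 27 days = 40.5 h
ceiling fan: 0.04 kW × 40.5 h = 1.62 kWh
clothes dryer: 1.96 kW × 66 h = 129.36 kWh
LED light bulb: Runtime = 24 h × 54 = 1296 h
LED light bulb: 0.009 kW × 1296 h = 11.664 kWh
Total energy = 163.104 kWh
Cost = 163.104 × ₹8.5 = ₹1386.38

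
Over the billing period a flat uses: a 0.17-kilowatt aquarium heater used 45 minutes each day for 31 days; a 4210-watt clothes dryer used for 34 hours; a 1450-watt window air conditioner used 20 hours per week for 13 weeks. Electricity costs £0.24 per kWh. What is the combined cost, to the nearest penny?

aquarium heater: Runtime = 45 min × 31 = 1395 min = 23.25 h
aquarium heater: 0.17 kW × 23.25 h = 3.9525 kWh
clothes dryer: 4.21 kW × 34 h = 143.14 kWh
window air conditioner: Runtime = 20 h/week × 13 weeks = 260 h
window air conditioner: 1.45 kW × 260 h = 377 kWh
Total energy = 524.0925 kWh
Cost = 524.0925 × £0.24 = £125.78

£125.78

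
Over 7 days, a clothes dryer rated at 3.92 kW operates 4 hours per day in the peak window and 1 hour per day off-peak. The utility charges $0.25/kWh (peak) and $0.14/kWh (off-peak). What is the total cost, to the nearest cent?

$31.28

Peak energy = 3.92 kW × 4 h × 7 = 109.76 kWh
Off-peak energy = 3.92 kW × 1 h × 7 = 27.44 kWh
Cost = 109.76 × $0.25 + 27.44 × $0.14 = $27.44 + $3.8416 = $31.28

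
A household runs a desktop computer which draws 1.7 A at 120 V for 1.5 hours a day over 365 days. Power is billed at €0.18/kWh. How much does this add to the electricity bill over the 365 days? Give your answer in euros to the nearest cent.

€20.10

Power = 1.7 A × 120 V = 204 W = 0.204 kW
Runtime = 1.5 h/day × 365 days = 547.5 h
Energy = 0.204 kW × 547.5 h = 111.69 kWh
Cost = 111.69 kWh × €0.18/kWh = €20.10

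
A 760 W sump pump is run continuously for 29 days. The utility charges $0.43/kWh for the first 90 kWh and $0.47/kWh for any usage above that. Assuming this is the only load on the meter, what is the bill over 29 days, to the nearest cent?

Runtime = 24 h × 29 = 696 h
Energy = 0.76 kW × 696 h = 528.96 kWh
Tier 1 (0–90 kWh): 90 × $0.43 = $38.7
Above 90 kWh: 438.96 × $0.47 = $206.3112
Bill = $245.01

$245.01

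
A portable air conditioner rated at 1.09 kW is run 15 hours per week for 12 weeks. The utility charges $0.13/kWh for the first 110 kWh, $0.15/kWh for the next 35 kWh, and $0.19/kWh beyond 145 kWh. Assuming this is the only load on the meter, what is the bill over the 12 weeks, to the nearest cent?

Runtime = 15 h/week × 12 weeks = 180 h
Energy = 1.09 kW × 180 h = 196.2 kWh
Tier 1 (0–110 kWh): 110 × $0.13 = $14.3
Tier 2 (110–145 kWh): 35 × $0.15 = $5.25
Above 145 kWh: 51.2 × $0.19 = $9.728
Bill = $29.28

$29.28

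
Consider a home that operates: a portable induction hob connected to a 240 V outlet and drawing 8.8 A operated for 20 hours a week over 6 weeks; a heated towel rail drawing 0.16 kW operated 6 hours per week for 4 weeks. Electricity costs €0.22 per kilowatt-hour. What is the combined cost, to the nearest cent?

€56.60

portable induction hob: Power = 8.8 A × 240 V = 2112 W = 2.112 kW
portable induction hob: Runtime = 20 h/week × 6 weeks = 120 h
portable induction hob: 2.112 kW × 120 h = 253.44 kWh
heated towel rail: Runtime = 6 h/week × 4 weeks = 24 h
heated towel rail: 0.16 kW × 24 h = 3.84 kWh
Total energy = 257.28 kWh
Cost = 257.28 × €0.22 = €56.60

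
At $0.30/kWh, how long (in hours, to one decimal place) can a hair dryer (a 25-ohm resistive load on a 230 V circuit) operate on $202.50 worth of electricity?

319.0 h

Power = V²/R = 230²/25 = 2116 W = 2.116 kW
Energy available = $202.50 ÷ $0.30/kWh = 675 kWh
Hours = 675 kWh ÷ 2.116 kW = 319.0 h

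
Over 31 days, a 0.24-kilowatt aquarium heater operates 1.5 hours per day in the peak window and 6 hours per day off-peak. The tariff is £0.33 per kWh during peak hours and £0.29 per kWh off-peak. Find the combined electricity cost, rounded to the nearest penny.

£16.63

Peak energy = 0.24 kW × 1.5 h × 31 = 11.16 kWh
Off-peak energy = 0.24 kW × 6 h × 31 = 44.64 kWh
Cost = 11.16 × £0.33 + 44.64 × £0.29 = £3.6828 + £12.9456 = £16.63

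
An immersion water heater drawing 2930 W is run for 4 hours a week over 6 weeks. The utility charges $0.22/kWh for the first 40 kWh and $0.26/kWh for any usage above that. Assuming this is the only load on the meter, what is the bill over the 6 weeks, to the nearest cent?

$16.68

Runtime = 4 h/week × 6 weeks = 24 h
Energy = 2.93 kW × 24 h = 70.32 kWh
Tier 1 (0–40 kWh): 40 × $0.22 = $8.8
Above 40 kWh: 30.32 × $0.26 = $7.8832
Bill = $16.68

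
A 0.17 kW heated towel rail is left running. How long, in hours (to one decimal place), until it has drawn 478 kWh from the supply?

Hours = 478 kWh ÷ 0.17 kW = 2811.8 h

2811.8 h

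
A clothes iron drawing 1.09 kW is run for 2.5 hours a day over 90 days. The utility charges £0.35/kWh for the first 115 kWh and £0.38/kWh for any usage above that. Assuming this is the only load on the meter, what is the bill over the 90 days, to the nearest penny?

Runtime = 2.5 h/day × 90 days = 225 h
Energy = 1.09 kW × 225 h = 245.25 kWh
Tier 1 (0–115 kWh): 115 × £0.35 = £40.25
Above 115 kWh: 130.25 × £0.38 = £49.495
Bill = £89.75

£89.75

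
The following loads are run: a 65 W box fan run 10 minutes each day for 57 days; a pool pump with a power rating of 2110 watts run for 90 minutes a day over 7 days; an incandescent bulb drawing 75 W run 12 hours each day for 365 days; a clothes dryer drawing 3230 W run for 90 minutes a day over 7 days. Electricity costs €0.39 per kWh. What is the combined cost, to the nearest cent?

box fan: Runtime = 10 min × 57 = 570 min = 9.5 h
box fan: 0.065 kW × 9.5 h = 0.6175 kWh
pool pump: Runtime = 90 min × 7 = 630 min = 10.5 h
pool pump: 2.11 kW × 10.5 h = 22.155 kWh
incandescent bulb: Runtime = 12 h/day × 365 days = 4380 h
incandescent bulb: 0.075 kW × 4380 h = 328.5 kWh
clothes dryer: Runtime = 90 min × 7 = 630 min = 10.5 h
clothes dryer: 3.23 kW × 10.5 h = 33.915 kWh
Total energy = 385.1875 kWh
Cost = 385.1875 × €0.39 = €150.22

€150.22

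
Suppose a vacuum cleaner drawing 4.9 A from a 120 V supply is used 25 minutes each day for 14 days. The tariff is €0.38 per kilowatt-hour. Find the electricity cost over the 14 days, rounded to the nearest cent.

€1.30

Power = 4.9 A × 120 V = 588 W = 0.588 kW
Runtime = 25 min × 14 = 350 min = 5.833333… h
Energy = 0.588 kW × 5.833333… h = 3.43 kWh
Cost = 3.43 kWh × €0.38/kWh = €1.30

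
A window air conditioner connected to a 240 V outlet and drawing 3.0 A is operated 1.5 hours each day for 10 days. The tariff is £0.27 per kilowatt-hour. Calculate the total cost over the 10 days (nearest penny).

Power = 3.0 A × 240 V = 720 W = 0.72 kW
Runtime = 1.5 h/day × 10 days = 15 h
Energy = 0.72 kW × 15 h = 10.8 kWh
Cost = 10.8 kWh × £0.27/kWh = £2.92

£2.92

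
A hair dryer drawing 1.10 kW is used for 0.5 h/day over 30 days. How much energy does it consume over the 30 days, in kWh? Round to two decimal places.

Runtime = 0.5 h/day × 30 days = 15 h
Energy = 1.1 kW × 15 h = 16.5 kWh

16.50 kWh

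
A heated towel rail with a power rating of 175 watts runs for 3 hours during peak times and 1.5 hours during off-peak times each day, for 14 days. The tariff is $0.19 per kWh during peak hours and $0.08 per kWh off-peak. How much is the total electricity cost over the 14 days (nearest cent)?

$1.69

Peak energy = 0.175 kW × 3 h × 14 = 7.35 kWh
Off-peak energy = 0.175 kW × 1.5 h × 14 = 3.675 kWh
Cost = 7.35 × $0.19 + 3.675 × $0.08 = $1.3965 + $0.294 = $1.69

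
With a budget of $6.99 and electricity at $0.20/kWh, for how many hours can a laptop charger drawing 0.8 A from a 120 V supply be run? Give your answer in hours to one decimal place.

Power = 0.8 A × 120 V = 96 W = 0.096 kW
Energy available = $6.99 ÷ $0.20/kWh = 34.95 kWh
Hours = 34.95 kWh ÷ 0.096 kW = 364.1 h

364.1 h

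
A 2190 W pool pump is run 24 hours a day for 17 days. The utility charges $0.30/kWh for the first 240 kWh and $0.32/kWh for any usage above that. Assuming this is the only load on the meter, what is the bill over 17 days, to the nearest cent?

Runtime = 24 h × 17 = 408 h
Energy = 2.19 kW × 408 h = 893.52 kWh
Tier 1 (0–240 kWh): 240 × $0.30 = $72
Above 240 kWh: 653.52 × $0.32 = $209.1264
Bill = $281.13

$281.13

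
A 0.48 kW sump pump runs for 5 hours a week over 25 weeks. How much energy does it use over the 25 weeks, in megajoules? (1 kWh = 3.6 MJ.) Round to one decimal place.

Runtime = 5 h/week × 25 weeks = 125 h
Energy = 0.48 kW × 125 h = 60 kWh
= 60 × 3.6 MJ = 216.0 MJ

216.0 MJ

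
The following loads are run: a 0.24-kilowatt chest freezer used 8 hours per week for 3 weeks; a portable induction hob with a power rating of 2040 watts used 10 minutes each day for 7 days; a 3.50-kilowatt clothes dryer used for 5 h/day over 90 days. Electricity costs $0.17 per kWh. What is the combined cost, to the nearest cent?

$269.13

chest freezer: Runtime = 8 h/week × 3 weeks = 24 h
chest freezer: 0.24 kW × 24 h = 5.76 kWh
portable induction hob: Runtime = 10 min × 7 = 70 min = 1.166666… h
portable induction hob: 2.04 kW × 1.166666… h = 2.38 kWh
clothes dryer: Runtime = 5 h/day × 90 days = 450 h
clothes dryer: 3.5 kW × 450 h = 1575 kWh
Total energy = 1583.14 kWh
Cost = 1583.14 × $0.17 = $269.13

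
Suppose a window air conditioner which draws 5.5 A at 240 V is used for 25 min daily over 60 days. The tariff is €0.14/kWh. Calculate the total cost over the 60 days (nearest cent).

€4.62

Power = 5.5 A × 240 V = 1320 W = 1.32 kW
Runtime = 25 min × 60 = 1500 min = 25 h
Energy = 1.32 kW × 25 h = 33 kWh
Cost = 33 kWh × €0.14/kWh = €4.62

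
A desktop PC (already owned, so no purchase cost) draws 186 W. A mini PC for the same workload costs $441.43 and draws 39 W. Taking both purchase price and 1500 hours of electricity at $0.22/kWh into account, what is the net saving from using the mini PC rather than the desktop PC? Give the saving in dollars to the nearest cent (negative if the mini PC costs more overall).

-$392.92

desktop PC: $0.00 + (186/1000) kW × 1500 h × $0.22 = $0.00 + $61.38 = $61.38
mini PC: $441.43 + (39/1000) kW × 1500 h × $0.22 = $441.43 + $12.87 = $454.3
Saving = $61.38 − $454.3 = −$392.92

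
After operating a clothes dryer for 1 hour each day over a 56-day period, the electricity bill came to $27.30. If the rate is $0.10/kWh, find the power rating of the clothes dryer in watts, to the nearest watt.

4875 W

Energy = $27.30 ÷ $0.10/kWh = 273 kWh
Runtime = 1 h/day × 56 days = 56 h
Power = 273 kWh ÷ 56 h = 4.875 kW = 4875 W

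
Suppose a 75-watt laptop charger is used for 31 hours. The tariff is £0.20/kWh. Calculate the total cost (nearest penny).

£0.47

Energy = 0.075 kW × 31 h = 2.325 kWh
Cost = 2.325 kWh × £0.20/kWh = £0.47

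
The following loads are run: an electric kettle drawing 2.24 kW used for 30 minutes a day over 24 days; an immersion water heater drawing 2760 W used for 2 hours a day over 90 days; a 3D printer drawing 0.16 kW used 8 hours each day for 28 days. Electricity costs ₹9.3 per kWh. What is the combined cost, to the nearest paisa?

₹5203.54

electric kettle: Runtime = 30 min × 24 = 720 min = 12 h
electric kettle: 2.24 kW × 12 h = 26.88 kWh
immersion water heater: Runtime = 2 h/day × 90 days = 180 h
immersion water heater: 2.76 kW × 180 h = 496.8 kWh
3D printer: Runtime = 8 h/day × 28 days = 224 h
3D printer: 0.16 kW × 224 h = 35.84 kWh
Total energy = 559.52 kWh
Cost = 559.52 × ₹9.3 = ₹5203.54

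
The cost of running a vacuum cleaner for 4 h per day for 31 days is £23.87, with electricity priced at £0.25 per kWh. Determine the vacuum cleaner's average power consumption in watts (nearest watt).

Energy = £23.87 ÷ £0.25/kWh = 95.48 kWh
Runtime = 4 h/day × 31 days = 124 h
Power = 95.48 kWh ÷ 124 h = 0.77 kW = 770 W

770 W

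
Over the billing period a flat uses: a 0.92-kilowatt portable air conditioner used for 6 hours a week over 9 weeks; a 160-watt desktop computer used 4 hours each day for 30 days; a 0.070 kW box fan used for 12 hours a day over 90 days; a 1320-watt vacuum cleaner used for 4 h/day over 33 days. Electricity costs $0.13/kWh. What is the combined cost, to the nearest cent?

$41.43

portable air conditioner: Runtime = 6 h/week × 9 weeks = 54 h
portable air conditioner: 0.92 kW × 54 h = 49.68 kWh
desktop computer: Runtime = 4 h/day × 30 days = 120 h
desktop computer: 0.16 kW × 120 h = 19.2 kWh
box fan: Runtime = 12 h/day × 90 days = 1080 h
box fan: 0.07 kW × 1080 h = 75.6 kWh
vacuum cleaner: Runtime = 4 h/day × 33 days = 132 h
vacuum cleaner: 1.32 kW × 132 h = 174.24 kWh
Total energy = 318.72 kWh
Cost = 318.72 × $0.13 = $41.43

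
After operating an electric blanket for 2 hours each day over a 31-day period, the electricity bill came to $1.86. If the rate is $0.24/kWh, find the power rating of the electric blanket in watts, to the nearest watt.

125 W

Energy = $1.86 ÷ $0.24/kWh = 7.75 kWh
Runtime = 2 h/day × 31 days = 62 h
Power = 7.75 kWh ÷ 62 h = 0.125 kW = 125 W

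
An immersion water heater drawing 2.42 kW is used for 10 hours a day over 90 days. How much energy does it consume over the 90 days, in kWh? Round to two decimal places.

2178.00 kWh

Runtime = 10 h/day × 90 days = 900 h
Energy = 2.42 kW × 900 h = 2178 kWh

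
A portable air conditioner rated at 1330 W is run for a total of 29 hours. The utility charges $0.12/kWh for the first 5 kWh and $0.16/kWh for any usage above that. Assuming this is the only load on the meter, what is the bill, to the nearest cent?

Energy = 1.33 kW × 29 h = 38.57 kWh
Tier 1 (0–5 kWh): 5 × $0.12 = $0.6
Above 5 kWh: 33.57 × $0.16 = $5.3712
Bill = $5.97

$5.97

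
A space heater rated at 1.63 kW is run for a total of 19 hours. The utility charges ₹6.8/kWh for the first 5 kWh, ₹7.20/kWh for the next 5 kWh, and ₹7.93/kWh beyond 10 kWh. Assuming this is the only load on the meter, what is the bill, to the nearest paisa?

Energy = 1.63 kW × 19 h = 30.97 kWh
Tier 1 (0–5 kWh): 5 × ₹6.8 = ₹34
Tier 2 (5–10 kWh): 5 × ₹7.20 = ₹36
Above 10 kWh: 20.97 × ₹7.93 = ₹166.2921
Bill = ₹236.29

₹236.29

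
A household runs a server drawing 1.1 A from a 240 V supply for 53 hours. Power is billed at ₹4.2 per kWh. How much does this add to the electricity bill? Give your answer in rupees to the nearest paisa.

Power = 1.1 A × 240 V = 264 W = 0.264 kW
Energy = 0.264 kW × 53 h = 13.992 kWh
Cost = 13.992 kWh × ₹4.2/kWh = ₹58.77

₹58.77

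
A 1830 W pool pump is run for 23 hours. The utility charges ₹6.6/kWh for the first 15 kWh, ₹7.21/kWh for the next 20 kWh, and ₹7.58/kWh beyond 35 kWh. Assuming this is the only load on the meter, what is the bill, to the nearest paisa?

Energy = 1.83 kW × 23 h = 42.09 kWh
Tier 1 (0–15 kWh): 15 × ₹6.6 = ₹99
Tier 2 (15–35 kWh): 20 × ₹7.21 = ₹144.2
Above 35 kWh: 7.09 × ₹7.58 = ₹53.7422
Bill = ₹296.94

₹296.94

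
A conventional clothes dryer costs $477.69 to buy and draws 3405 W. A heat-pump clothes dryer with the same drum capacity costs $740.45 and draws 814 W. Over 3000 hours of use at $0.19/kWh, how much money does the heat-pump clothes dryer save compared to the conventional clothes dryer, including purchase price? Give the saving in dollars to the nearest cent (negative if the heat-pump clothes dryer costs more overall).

conventional clothes dryer: $477.69 + (3405/1000) kW × 3000 h × $0.19 = $477.69 + $1940.85 = $2418.54
heat-pump clothes dryer: $740.45 + (814/1000) kW × 3000 h × $0.19 = $740.45 + $463.98 = $1204.43
Saving = $2418.54 − $1204.43 = $1214.11

$1214.11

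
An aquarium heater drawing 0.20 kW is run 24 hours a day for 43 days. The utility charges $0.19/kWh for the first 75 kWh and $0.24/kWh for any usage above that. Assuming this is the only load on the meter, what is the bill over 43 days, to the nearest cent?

$45.79

Runtime = 24 h × 43 = 1032 h
Energy = 0.2 kW × 1032 h = 206.4 kWh
Tier 1 (0–75 kWh): 75 × $0.19 = $14.25
Above 75 kWh: 131.4 × $0.24 = $31.536
Bill = $45.79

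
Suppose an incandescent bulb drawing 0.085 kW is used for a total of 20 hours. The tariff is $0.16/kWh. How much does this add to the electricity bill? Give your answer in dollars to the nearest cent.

$0.27

Energy = 0.085 kW × 20 h = 1.7 kWh
Cost = 1.7 kWh × $0.16/kWh = $0.27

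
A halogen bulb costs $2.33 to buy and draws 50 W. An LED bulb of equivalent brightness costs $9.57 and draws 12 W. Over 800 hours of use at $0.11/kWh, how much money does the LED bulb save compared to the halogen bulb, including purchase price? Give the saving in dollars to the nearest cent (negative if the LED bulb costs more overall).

-$3.90

halogen bulb: $2.33 + (50/1000) kW × 800 h × $0.11 = $2.33 + $4.4 = $6.73
LED bulb: $9.57 + (12/1000) kW × 800 h × $0.11 = $9.57 + $1.056 = $10.626
Saving = $6.73 − $10.626 = −$3.896 → -$3.90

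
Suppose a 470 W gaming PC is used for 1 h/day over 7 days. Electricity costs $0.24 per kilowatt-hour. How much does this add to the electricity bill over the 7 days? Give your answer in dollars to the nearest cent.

$0.79

Runtime = 1 h/day × 7 days = 7 h
Energy = 0.47 kW × 7 h = 3.29 kWh
Cost = 3.29 kWh × $0.24/kWh = $0.79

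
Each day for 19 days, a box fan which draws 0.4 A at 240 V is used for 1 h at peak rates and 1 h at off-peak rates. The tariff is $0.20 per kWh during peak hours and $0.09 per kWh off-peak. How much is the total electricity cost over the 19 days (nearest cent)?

$0.53

Power = 0.4 A × 240 V = 96 W = 0.096 kW
Peak energy = 0.096 kW × 1 h × 19 = 1.824 kWh
Off-peak energy = 0.096 kW × 1 h × 19 = 1.824 kWh
Cost = 1.824 × $0.20 + 1.824 × $0.09 = $0.3648 + $0.16416 = $0.53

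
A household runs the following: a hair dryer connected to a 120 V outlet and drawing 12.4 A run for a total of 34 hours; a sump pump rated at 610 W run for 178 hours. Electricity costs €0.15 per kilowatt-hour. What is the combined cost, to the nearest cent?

€23.88

hair dryer: Power = 12.4 A × 120 V = 1488 W = 1.488 kW
hair dryer: 1.488 kW × 34 h = 50.592 kWh
sump pump: 0.61 kW × 178 h = 108.58 kWh
Total energy = 159.172 kWh
Cost = 159.172 × €0.15 = €23.88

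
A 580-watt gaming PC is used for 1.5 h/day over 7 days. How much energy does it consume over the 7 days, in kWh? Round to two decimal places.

Runtime = 1.5 h/day × 7 days = 10.5 h
Energy = 0.58 kW × 10.5 h = 6.09 kWh

6.09 kWh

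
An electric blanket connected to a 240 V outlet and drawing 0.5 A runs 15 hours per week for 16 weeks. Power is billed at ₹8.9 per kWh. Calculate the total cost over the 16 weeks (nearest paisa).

Power = 0.5 A × 240 V = 120 W = 0.12 kW
Runtime = 15 h/week × 16 weeks = 240 h
Energy = 0.12 kW × 240 h = 28.8 kWh
Cost = 28.8 kWh × ₹8.9/kWh = ₹256.32

₹256.32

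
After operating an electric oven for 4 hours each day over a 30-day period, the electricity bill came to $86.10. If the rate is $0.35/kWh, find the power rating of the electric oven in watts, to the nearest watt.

2050 W

Energy = $86.10 ÷ $0.35/kWh = 246 kWh
Runtime = 4 h/day × 30 days = 120 h
Power = 246 kWh ÷ 120 h = 2.05 kW = 2050 W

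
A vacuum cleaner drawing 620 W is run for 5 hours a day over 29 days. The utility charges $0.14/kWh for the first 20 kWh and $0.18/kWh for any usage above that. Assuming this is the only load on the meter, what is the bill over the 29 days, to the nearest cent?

$15.38

Runtime = 5 h/day × 29 days = 145 h
Energy = 0.62 kW × 145 h = 89.9 kWh
Tier 1 (0–20 kWh): 20 × $0.14 = $2.8
Above 20 kWh: 69.9 × $0.18 = $12.582
Bill = $15.38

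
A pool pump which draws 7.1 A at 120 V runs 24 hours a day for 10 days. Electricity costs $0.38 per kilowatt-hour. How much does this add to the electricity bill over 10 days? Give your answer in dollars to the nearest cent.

Power = 7.1 A × 120 V = 852 W = 0.852 kW
Runtime = 24 h × 10 = 240 h
Energy = 0.852 kW × 240 h = 204.48 kWh
Cost = 204.48 kWh × $0.38/kWh = $77.70

$77.70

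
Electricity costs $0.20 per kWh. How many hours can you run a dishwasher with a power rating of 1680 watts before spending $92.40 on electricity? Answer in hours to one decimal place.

Energy available = $92.40 ÷ $0.20/kWh = 462 kWh
Hours = 462 kWh ÷ 1.68 kW = 275.0 h

275.0 h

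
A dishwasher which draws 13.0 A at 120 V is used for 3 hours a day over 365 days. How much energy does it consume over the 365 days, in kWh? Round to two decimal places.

1708.20 kWh

Power = 13.0 A × 120 V = 1560 W = 1.56 kW
Runtime = 3 h/day × 365 days = 1095 h
Energy = 1.56 kW × 1095 h = 1708.2 kWh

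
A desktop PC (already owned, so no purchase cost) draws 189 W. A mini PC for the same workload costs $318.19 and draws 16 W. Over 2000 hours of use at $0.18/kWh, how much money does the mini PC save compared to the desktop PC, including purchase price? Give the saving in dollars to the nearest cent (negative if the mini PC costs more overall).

desktop PC: $0.00 + (189/1000) kW × 2000 h × $0.18 = $0.00 + $68.04 = $68.04
mini PC: $318.19 + (16/1000) kW × 2000 h × $0.18 = $318.19 + $5.76 = $323.95
Saving = $68.04 − $323.95 = −$255.91

-$255.91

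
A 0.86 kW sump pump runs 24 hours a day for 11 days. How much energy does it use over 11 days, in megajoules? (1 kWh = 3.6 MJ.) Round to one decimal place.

Runtime = 24 h × 11 = 264 h
Energy = 0.86 kW × 264 h = 227.04 kWh
= 227.04 × 3.6 MJ = 817.3 MJ

817.3 MJ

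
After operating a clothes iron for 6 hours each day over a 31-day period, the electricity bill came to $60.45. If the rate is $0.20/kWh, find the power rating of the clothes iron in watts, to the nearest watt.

Energy = $60.45 ÷ $0.20/kWh = 302.25 kWh
Runtime = 6 h/day × 31 days = 186 h
Power = 302.25 kWh ÷ 186 h = 1.625 kW = 1625 W

1625 W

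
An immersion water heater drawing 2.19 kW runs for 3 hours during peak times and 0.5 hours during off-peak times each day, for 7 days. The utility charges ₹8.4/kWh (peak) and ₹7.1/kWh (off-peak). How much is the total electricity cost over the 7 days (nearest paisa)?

Peak energy = 2.19 kW × 3 h × 7 = 45.99 kWh
Off-peak energy = 2.19 kW × 0.5 h × 7 = 7.665 kWh
Cost = 45.99 × ₹8.4 + 7.665 × ₹7.1 = ₹386.316 + ₹54.4215 = ₹440.74

₹440.74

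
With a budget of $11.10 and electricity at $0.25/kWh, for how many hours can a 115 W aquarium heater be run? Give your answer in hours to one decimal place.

Energy available = $11.10 ÷ $0.25/kWh = 44.4 kWh
Hours = 44.4 kWh ÷ 0.115 kW = 386.1 h

386.1 h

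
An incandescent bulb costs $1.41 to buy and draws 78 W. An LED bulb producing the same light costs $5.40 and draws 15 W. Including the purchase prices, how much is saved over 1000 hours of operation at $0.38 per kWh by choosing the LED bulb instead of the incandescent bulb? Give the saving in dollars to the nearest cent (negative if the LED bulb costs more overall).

incandescent bulb: $1.41 + (78/1000) kW × 1000 h × $0.38 = $1.41 + $29.64 = $31.05
LED bulb: $5.40 + (15/1000) kW × 1000 h × $0.38 = $5.40 + $5.7 = $11.1
Saving = $31.05 − $11.1 = $19.95

$19.95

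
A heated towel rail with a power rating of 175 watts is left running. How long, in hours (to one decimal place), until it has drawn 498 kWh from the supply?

2845.7 h

Hours = 498 kWh ÷ 0.175 kW = 2845.7 h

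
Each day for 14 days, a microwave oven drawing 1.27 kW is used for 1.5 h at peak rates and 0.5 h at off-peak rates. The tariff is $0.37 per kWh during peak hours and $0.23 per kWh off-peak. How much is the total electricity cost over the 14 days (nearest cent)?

$11.91

Peak energy = 1.27 kW × 1.5 h × 14 = 26.67 kWh
Off-peak energy = 1.27 kW × 0.5 h × 14 = 8.89 kWh
Cost = 26.67 × $0.37 + 8.89 × $0.23 = $9.8679 + $2.0447 = $11.91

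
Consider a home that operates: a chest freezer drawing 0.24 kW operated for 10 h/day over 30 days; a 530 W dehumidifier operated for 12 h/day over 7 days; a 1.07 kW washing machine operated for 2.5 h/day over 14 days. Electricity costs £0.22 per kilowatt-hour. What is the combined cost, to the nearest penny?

chest freezer: Runtime = 10 h/day × 30 days = 300 h
chest freezer: 0.24 kW × 300 h = 72 kWh
dehumidifier: Runtime = 12 h/day × 7 days = 84 h
dehumidifier: 0.53 kW × 84 h = 44.52 kWh
washing machine: Runtime = 2.5 h/day × 14 days = 35 h
washing machine: 1.07 kW × 35 h = 37.45 kWh
Total energy = 153.97 kWh
Cost = 153.97 × £0.22 = £33.87

£33.87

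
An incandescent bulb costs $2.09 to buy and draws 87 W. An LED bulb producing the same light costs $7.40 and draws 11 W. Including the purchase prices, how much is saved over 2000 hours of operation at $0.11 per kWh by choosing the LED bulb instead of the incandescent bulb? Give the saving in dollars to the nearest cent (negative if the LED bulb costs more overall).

incandescent bulb: $2.09 + (87/1000) kW × 2000 h × $0.11 = $2.09 + $19.14 = $21.23
LED bulb: $7.40 + (11/1000) kW × 2000 h × $0.11 = $7.40 + $2.42 = $9.82
Saving = $21.23 − $9.82 = $11.41

$11.41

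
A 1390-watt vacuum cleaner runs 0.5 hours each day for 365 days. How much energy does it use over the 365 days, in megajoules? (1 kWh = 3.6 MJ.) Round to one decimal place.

913.2 MJ

Runtime = 0.5 h/day × 365 days = 182.5 h
Energy = 1.39 kW × 182.5 h = 253.675 kWh
= 253.675 × 3.6 MJ = 913.2 MJ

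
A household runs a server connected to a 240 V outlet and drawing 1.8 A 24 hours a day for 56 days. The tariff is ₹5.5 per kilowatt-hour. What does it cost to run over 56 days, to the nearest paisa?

Power = 1.8 A × 240 V = 432 W = 0.432 kW
Runtime = 24 h × 56 = 1344 h
Energy = 0.432 kW × 1344 h = 580.608 kWh
Cost = 580.608 kWh × ₹5.5/kWh = ₹3193.34

₹3193.34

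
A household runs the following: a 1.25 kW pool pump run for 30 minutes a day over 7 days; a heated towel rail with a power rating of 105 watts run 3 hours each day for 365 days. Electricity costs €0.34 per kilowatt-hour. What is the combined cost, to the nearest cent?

€40.58

pool pump: Runtime = 30 min × 7 = 210 min = 3.5 h
pool pump: 1.25 kW × 3.5 h = 4.375 kWh
heated towel rail: Runtime = 3 h/day × 365 days = 1095 h
heated towel rail: 0.105 kW × 1095 h = 114.975 kWh
Total energy = 119.35 kWh
Cost = 119.35 × €0.34 = €40.58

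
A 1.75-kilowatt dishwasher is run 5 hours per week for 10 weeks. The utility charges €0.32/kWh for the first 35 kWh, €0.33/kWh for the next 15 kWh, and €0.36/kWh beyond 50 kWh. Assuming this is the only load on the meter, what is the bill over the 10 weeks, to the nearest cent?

Runtime = 5 h/week × 10 weeks = 50 h
Energy = 1.75 kW × 50 h = 87.5 kWh
Tier 1 (0–35 kWh): 35 × €0.32 = €11.2
Tier 2 (35–50 kWh): 15 × €0.33 = €4.95
Above 50 kWh: 37.5 × €0.36 = €13.5
Bill = €29.65

€29.65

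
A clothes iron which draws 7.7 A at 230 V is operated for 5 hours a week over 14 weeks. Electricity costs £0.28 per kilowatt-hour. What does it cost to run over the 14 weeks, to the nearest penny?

£34.71

Power = 7.7 A × 230 V = 1771 W = 1.771 kW
Runtime = 5 h/week × 14 weeks = 70 h
Energy = 1.771 kW × 70 h = 123.97 kWh
Cost = 123.97 kWh × £0.28/kWh = £34.71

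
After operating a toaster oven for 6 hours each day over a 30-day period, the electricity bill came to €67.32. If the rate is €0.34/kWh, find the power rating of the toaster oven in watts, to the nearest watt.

Energy = €67.32 ÷ €0.34/kWh = 198 kWh
Runtime = 6 h/day × 30 days = 180 h
Power = 198 kWh ÷ 180 h = 1.1 kW = 1100 W

1100 W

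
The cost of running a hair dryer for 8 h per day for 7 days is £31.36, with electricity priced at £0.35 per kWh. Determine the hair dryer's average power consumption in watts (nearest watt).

Energy = £31.36 ÷ £0.35/kWh = 89.6 kWh
Runtime = 8 h/day × 7 days = 56 h
Power = 89.6 kWh ÷ 56 h = 1.6 kW = 1600 W

1600 W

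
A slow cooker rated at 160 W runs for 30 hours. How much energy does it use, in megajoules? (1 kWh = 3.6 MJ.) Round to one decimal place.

17.3 MJ

Energy = 0.16 kW × 30 h = 4.8 kWh
= 4.8 × 3.6 MJ = 17.3 MJ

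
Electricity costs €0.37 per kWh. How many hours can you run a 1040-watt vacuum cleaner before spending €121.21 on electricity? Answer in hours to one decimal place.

315.0 h

Energy available = €121.21 ÷ €0.37/kWh = 327.5946 kWh
Hours = 327.5946 kWh ÷ 1.04 kW = 315.0 h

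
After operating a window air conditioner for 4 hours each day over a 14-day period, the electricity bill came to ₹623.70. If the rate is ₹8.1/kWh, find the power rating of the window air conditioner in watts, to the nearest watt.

1375 W

Energy = ₹623.70 ÷ ₹8.1/kWh = 77 kWh
Runtime = 4 h/day × 14 days = 56 h
Power = 77 kWh ÷ 56 h = 1.375 kW = 1375 W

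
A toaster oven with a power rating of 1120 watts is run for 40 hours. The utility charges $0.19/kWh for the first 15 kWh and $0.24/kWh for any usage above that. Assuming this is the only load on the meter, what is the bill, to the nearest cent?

Energy = 1.12 kW × 40 h = 44.8 kWh
Tier 1 (0–15 kWh): 15 × $0.19 = $2.85
Above 15 kWh: 29.8 × $0.24 = $7.152
Bill = $10.00

$10.00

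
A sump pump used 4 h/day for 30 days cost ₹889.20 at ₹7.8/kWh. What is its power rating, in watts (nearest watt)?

950 W

Energy = ₹889.20 ÷ ₹7.8/kWh = 114 kWh
Runtime = 4 h/day × 30 days = 120 h
Power = 114 kWh ÷ 120 h = 0.95 kW = 950 W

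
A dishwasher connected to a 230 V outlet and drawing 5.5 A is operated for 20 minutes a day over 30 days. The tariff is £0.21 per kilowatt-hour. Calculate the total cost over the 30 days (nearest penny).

£2.66

Power = 5.5 A × 230 V = 1265 W = 1.265 kW
Runtime = 20 min × 30 = 600 min = 10 h
Energy = 1.265 kW × 10 h = 12.65 kWh
Cost = 12.65 kWh × £0.21/kWh = £2.66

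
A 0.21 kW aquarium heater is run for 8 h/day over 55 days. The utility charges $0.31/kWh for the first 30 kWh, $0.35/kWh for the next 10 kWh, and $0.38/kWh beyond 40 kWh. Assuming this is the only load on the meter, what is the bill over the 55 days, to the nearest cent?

$32.71

Runtime = 8 h/day × 55 days = 440 h
Energy = 0.21 kW × 440 h = 92.4 kWh
Tier 1 (0–30 kWh): 30 × $0.31 = $9.3
Tier 2 (30–40 kWh): 10 × $0.35 = $3.5
Above 40 kWh: 52.4 × $0.38 = $19.912
Bill = $32.71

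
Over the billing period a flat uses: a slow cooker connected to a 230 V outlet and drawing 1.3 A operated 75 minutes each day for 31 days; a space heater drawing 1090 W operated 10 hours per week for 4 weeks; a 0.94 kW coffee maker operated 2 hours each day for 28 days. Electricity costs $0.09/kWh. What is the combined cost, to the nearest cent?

slow cooker: Power = 1.3 A × 230 V = 299 W = 0.299 kW
slow cooker: Runtime = 75 min × 31 = 2325 min = 38.75 h
slow cooker: 0.299 kW × 38.75 h = 11.58625 kWh
space heater: Runtime = 10 h/week × 4 weeks = 40 h
space heater: 1.09 kW × 40 h = 43.6 kWh
coffee maker: Runtime = 2 h/day × 28 days = 56 h
coffee maker: 0.94 kW × 56 h = 52.64 kWh
Total energy = 107.82625 kWh
Cost = 107.82625 × $0.09 = $9.70

$9.70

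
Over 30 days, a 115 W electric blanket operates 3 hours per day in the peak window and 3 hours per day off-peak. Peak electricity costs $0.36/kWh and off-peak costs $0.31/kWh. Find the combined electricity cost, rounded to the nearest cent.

Peak energy = 0.115 kW × 3 h × 30 = 10.35 kWh
Off-peak energy = 0.115 kW × 3 h × 30 = 10.35 kWh
Cost = 10.35 × $0.36 + 10.35 × $0.31 = $3.726 + $3.2085 = $6.93

$6.93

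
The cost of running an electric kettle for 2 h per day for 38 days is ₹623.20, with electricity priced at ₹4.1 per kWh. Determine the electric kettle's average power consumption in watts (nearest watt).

Energy = ₹623.20 ÷ ₹4.1/kWh = 152 kWh
Runtime = 2 h/day × 38 days = 76 h
Power = 152 kWh ÷ 76 h = 2 kW = 2000 W

2000 W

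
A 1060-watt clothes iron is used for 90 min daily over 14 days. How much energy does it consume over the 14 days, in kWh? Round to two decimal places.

Runtime = 90 min × 14 = 1260 min = 21 h
Energy = 1.06 kW × 21 h = 22.26 kWh

22.26 kWh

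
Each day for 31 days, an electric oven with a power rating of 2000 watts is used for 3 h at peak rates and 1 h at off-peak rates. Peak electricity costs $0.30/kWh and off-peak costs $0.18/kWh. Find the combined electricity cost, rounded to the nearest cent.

$66.96

Peak energy = 2 kW × 3 h × 31 = 186 kWh
Off-peak energy = 2 kW × 1 h × 31 = 62 kWh
Cost = 186 × $0.30 + 62 × $0.18 = $55.8 + $11.16 = $66.96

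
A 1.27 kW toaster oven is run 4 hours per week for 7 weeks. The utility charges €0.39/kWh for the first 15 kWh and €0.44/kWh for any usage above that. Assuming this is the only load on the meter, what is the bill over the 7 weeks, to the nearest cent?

€14.90

Runtime = 4 h/week × 7 weeks = 28 h
Energy = 1.27 kW × 28 h = 35.56 kWh
Tier 1 (0–15 kWh): 15 × €0.39 = €5.85
Above 15 kWh: 20.56 × €0.44 = €9.0464
Bill = €14.90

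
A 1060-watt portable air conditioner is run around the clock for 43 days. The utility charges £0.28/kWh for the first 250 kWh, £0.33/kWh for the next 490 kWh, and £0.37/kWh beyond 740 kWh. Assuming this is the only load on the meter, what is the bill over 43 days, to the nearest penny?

£362.65

Runtime = 24 h × 43 = 1032 h
Energy = 1.06 kW × 1032 h = 1093.92 kWh
Tier 1 (0–250 kWh): 250 × £0.28 = £70
Tier 2 (250–740 kWh): 490 × £0.33 = £161.7
Above 740 kWh: 353.92 × £0.37 = £130.9504
Bill = £362.65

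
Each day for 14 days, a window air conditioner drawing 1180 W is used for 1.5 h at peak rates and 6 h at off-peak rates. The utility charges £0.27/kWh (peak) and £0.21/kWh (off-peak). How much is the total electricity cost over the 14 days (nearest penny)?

£27.51

Peak energy = 1.18 kW × 1.5 h × 14 = 24.78 kWh
Off-peak energy = 1.18 kW × 6 h × 14 = 99.12 kWh
Cost = 24.78 × £0.27 + 99.12 × £0.21 = £6.6906 + £20.8152 = £27.51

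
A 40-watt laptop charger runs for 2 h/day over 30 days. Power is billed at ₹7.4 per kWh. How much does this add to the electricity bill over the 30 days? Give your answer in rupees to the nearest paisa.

Runtime = 2 h/day × 30 days = 60 h
Energy = 0.04 kW × 60 h = 2.4 kWh
Cost = 2.4 kWh × ₹7.4/kWh = ₹17.76

₹17.76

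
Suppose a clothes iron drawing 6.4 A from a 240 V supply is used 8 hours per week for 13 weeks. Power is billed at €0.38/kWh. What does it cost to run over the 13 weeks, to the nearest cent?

Power = 6.4 A × 240 V = 1536 W = 1.536 kW
Runtime = 8 h/week × 13 weeks = 104 h
Energy = 1.536 kW × 104 h = 159.744 kWh
Cost = 159.744 kWh × €0.38/kWh = €60.70

€60.70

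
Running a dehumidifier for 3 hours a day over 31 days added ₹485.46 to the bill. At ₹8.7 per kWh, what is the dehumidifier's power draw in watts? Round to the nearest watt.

Energy = ₹485.46 ÷ ₹8.7/kWh = 55.8 kWh
Runtime = 3 h/day × 31 days = 93 h
Power = 55.8 kWh ÷ 93 h = 0.6 kW = 600 W

600 W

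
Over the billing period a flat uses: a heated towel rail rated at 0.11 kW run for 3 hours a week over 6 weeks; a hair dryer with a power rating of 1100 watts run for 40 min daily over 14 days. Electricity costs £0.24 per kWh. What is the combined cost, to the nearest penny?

heated towel rail: Runtime = 3 h/week × 6 weeks = 18 h
heated towel rail: 0.11 kW × 18 h = 1.98 kWh
hair dryer: Runtime = 40 min × 14 = 560 min = 9.333333… h
hair dryer: 1.1 kW × 9.333333… h = 10.266666… kWh
Total energy = 12.246666… kWh
Cost = 12.246666… × £0.24 = £2.94

£2.94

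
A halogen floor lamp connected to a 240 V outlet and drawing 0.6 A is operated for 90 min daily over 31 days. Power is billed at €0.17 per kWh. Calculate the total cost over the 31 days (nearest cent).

€1.14

Power = 0.6 A × 240 V = 144 W = 0.144 kW
Runtime = 90 min × 31 = 2790 min = 46.5 h
Energy = 0.144 kW × 46.5 h = 6.696 kWh
Cost = 6.696 kWh × €0.17/kWh = €1.14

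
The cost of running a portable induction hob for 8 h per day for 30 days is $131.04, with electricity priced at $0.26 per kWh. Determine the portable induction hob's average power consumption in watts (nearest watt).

2100 W

Energy = $131.04 ÷ $0.26/kWh = 504 kWh
Runtime = 8 h/day × 30 days = 240 h
Power = 504 kWh ÷ 240 h = 2.1 kW = 2100 W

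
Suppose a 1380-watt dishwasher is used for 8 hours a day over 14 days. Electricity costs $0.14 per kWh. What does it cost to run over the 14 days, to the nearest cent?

Runtime = 8 h/day × 14 days = 112 h
Energy = 1.38 kW × 112 h = 154.56 kWh
Cost = 154.56 kWh × $0.14/kWh = $21.64

$21.64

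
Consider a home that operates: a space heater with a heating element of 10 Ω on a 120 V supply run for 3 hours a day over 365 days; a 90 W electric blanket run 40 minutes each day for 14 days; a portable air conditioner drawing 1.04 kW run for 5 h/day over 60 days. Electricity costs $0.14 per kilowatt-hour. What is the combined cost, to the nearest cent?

space heater: Power = V²/R = 120²/10 = 1440 W = 1.44 kW
space heater: Runtime = 3 h/day × 365 days = 1095 h
space heater: 1.44 kW × 1095 h = 1576.8 kWh
electric blanket: Runtime = 40 min × 14 = 560 min = 9.333333… h
electric blanket: 0.09 kW × 9.333333… h = 0.84 kWh
portable air conditioner: Runtime = 5 h/day × 60 days = 300 h
portable air conditioner: 1.04 kW × 300 h = 312 kWh
Total energy = 1889.64 kWh
Cost = 1889.64 × $0.14 = $264.55

$264.55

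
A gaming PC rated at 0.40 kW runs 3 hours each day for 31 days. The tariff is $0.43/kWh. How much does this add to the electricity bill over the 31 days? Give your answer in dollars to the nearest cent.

Runtime = 3 h/day × 31 days = 93 h
Energy = 0.4 kW × 93 h = 37.2 kWh
Cost = 37.2 kWh × $0.43/kWh = $16.00

$16.00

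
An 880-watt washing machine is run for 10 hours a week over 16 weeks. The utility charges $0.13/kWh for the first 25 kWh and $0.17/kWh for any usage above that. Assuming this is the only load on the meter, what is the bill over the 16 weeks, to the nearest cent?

Runtime = 10 h/week × 16 weeks = 160 h
Energy = 0.88 kW × 160 h = 140.8 kWh
Tier 1 (0–25 kWh): 25 × $0.13 = $3.25
Above 25 kWh: 115.8 × $0.17 = $19.686
Bill = $22.94

$22.94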